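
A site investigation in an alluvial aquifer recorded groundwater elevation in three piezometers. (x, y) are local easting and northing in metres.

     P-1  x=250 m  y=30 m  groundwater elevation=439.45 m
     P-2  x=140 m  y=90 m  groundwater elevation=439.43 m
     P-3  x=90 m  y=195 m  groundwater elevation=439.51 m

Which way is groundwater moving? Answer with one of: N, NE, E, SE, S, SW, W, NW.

With h = a·x + b·y + c and P-1 as origin, the differences give:
  (-110)·a + 60·b = -0.02
  (-160)·a + 165·b = +0.06
Eliminate b (×165 and ×60, subtract): -8550·a = -6.900 → a = ∂h/∂x = +0.0008070
Back-substitute: b = ∂h/∂y = +0.001146.
Flow = −∇h = (-0.0008070 east, -0.001146 north), which points southwest.

SW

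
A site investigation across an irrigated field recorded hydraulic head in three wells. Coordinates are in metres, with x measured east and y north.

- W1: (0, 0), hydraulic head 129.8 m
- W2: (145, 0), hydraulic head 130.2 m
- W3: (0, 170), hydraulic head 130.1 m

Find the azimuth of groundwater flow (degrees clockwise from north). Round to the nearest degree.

237°

∂h/∂x = (130.2 − 129.8) / (145 − 0) = +0.002759
∂h/∂y = (130.1 − 129.8) / (170 − 0) = +0.001765
Flow direction (−∇h) has components (-0.002759 E, -0.001765 N).
Azimuth = atan2(E, N) = atan2(-0.002759, -0.001765) = 237.4° ≈ 237°.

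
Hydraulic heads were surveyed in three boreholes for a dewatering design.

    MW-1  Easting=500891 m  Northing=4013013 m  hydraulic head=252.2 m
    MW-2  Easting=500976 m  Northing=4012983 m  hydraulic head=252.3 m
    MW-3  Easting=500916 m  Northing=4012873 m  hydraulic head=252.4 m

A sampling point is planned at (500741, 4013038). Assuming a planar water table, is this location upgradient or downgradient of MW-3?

Taking MW-1 as reference: MW-2−MW-1 = (85, -30, +0.1); MW-3−MW-1 = (25, -140, +0.2).
Determinant of the coordinate differences = 85·(-140) − 25·(-30) = -11150.
∂h/∂x = [(+0.1)·(-140) − (+0.2)·(-30)] / -11150 = +0.0007175
∂h/∂y = [85·(+0.2) − 25·(+0.1)] / -11150 = -0.001300
Head at (500741, 4013038) = 252.2 + (+0.0007175)·(-150) + (-0.001300)·(25) = 252.06 m.
That is lower than the 252.4 m at MW-3, so the point is downgradient.

downgradient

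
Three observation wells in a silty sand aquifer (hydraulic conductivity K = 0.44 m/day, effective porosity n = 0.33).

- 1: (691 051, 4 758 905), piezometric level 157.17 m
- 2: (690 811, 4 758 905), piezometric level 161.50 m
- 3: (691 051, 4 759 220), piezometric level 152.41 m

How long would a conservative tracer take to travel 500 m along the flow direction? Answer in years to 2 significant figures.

∂h/∂x = (161.50 − 157.17) / (690811 − 691051) = -0.01804
∂h/∂y = (152.41 − 157.17) / (4759220 − 4758905) = -0.01511
|∇h| = √(-0.01804² + -0.01511²) = 0.02353
Seepage velocity v = K·i/n = 0.44 × 0.02353 / 0.33 = 0.03137 m/day.
t = 500 / 0.03137 = 1.594e+04 days = 43.6 years.

44 years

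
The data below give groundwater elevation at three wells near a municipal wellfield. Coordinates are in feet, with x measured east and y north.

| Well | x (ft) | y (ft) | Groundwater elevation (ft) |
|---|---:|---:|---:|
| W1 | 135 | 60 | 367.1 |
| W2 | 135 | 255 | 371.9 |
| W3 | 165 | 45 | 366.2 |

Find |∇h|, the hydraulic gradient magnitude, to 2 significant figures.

Three-point gradient (reference W1): Δ to W2 = (0, 195, +4.8), Δ to W3 = (30, -15, -0.9).
∂h/∂x = -0.01769, ∂h/∂y = +0.02462 (det = -5850).
|∇h| = √(-0.01769² + 0.02462²) = 0.03032

0.030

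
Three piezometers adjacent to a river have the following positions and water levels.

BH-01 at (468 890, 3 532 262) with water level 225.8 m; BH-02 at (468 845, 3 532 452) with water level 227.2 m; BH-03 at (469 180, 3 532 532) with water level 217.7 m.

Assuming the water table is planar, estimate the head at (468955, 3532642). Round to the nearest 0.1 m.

224.2 m

Taking BH-01 as reference: BH-02−BH-01 = (-45, 190, +1.4); BH-03−BH-01 = (290, 270, -8.1).
Determinant of the coordinate differences = (-45)·270 − 290·190 = -67250.
∂h/∂x = [(+1.4)·270 − (-8.1)·190] / -67250 = -0.02851
∂h/∂y = [(-45)·(-8.1) − 290·(+1.4)] / -67250 = +0.0006171
h(468955, 3532642) = 225.8 + (-0.02851)·(65) + (+0.0006171)·(380) = 225.8 -1.853 +0.234 = 224.182 m.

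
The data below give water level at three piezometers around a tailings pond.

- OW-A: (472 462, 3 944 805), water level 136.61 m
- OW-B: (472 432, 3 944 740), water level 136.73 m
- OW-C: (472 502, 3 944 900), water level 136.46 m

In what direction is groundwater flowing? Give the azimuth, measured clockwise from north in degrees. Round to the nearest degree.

100°

With h = a·x + b·y + c and OW-A as origin, the differences give:
  (-30)·a + (-65)·b = +0.12
  40·a + 95·b = -0.15
Eliminate b (×95 and ×(-65), subtract): -250·a = 1.650 → a = ∂h/∂x = -0.006600
Back-substitute: b = ∂h/∂y = +0.001200.
Flow direction (−∇h) has components (+0.006600 E, -0.001200 N).
Azimuth = atan2(E, N) = atan2(+0.006600, -0.001200) = 100.3° ≈ 100°.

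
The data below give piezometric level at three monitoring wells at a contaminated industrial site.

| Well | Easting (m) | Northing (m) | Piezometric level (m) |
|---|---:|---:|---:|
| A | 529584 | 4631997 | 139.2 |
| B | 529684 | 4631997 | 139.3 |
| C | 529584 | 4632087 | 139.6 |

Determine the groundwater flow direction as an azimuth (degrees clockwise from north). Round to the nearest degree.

193°

∂h/∂x = (139.3 − 139.2) / (529684 − 529584) = +0.001000
∂h/∂y = (139.6 − 139.2) / (4632087 − 4631997) = +0.004444
Flow direction (−∇h) has components (-0.001000 E, -0.004444 N).
Azimuth = atan2(E, N) = atan2(-0.001000, -0.004444) = 192.7° ≈ 193°.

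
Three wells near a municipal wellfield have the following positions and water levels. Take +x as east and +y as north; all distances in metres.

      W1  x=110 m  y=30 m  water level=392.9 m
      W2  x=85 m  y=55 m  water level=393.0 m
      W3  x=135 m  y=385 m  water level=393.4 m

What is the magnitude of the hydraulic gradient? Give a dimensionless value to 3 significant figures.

0.00289

With h = a·x + b·y + c and W1 as origin, the differences give:
  (-25)·a + 25·b = +0.1
  25·a + 355·b = +0.5
Eliminate b (×355 and ×25, subtract): -9500·a = 23.00 → a = ∂h/∂x = -0.002421
Back-substitute: b = ∂h/∂y = +0.001579.
|∇h| = √(-0.002421² + 0.001579²) = 0.00289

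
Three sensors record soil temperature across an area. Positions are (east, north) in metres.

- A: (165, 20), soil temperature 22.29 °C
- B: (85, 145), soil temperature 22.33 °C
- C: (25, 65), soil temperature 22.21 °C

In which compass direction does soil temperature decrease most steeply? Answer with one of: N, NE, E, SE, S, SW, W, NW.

SW

Taking A as reference: B−A = (-80, 125, +0.04); C−A = (-140, 45, -0.08).
Solve a·Δx + b·Δy = ΔT: det = (-80)·45 − (-140)·125 = 13900.
∂T/∂x = [(+0.04)·45 − (-0.08)·125] / 13900 = +0.0008489
∂T/∂y = [(-80)·(-0.08) − (-140)·(+0.04)] / 13900 = +0.0008633
Steepest decrease is along −∇f = (-0.0008489 E, -0.0008633 N) → southwest.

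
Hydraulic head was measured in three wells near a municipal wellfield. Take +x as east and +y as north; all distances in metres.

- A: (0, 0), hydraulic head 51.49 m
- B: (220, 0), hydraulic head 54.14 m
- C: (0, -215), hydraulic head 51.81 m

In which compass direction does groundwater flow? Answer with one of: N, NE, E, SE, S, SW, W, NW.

W

∂h/∂x = (54.14 − 51.49) / (220 − 0) = +0.01205
∂h/∂y = (51.81 − 51.49) / (-215 − 0) = -0.001488
Flow = −∇h = (-0.01205 east, +0.001488 north), which points west.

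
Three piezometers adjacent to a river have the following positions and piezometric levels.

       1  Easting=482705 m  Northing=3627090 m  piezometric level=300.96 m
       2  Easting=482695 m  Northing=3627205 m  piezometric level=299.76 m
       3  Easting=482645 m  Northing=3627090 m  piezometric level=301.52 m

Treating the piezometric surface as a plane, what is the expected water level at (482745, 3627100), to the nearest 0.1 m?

300.5 m

Differences from 1: to 2 (Δx, Δy, Δh) = (-10, 115, -1.20); to 3 = (-60, 0, +0.56).
Solve a·Δx + b·Δy = Δh: det = (-10)·0 − (-60)·115 = 6900.
∂h/∂x = [(-1.20)·0 − (+0.56)·115] / 6900 = -0.009333
∂h/∂y = [(-10)·(+0.56) − (-60)·(-1.20)] / 6900 = -0.01125
h(482745, 3627100) = 300.96 + (-0.009333)·(40) + (-0.01125)·(10) = 300.96 -0.373 -0.112 = 300.474 m.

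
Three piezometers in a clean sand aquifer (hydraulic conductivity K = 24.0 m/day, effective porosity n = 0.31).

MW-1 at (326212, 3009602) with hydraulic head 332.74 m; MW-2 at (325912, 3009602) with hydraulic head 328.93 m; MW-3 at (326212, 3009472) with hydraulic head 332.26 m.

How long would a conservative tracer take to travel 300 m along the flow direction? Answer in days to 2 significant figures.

∂h/∂x = (328.93 − 332.74) / (325912 − 326212) = +0.01270
∂h/∂y = (332.26 − 332.74) / (3009472 − 3009602) = +0.003692
|∇h| = √(0.01270² + 0.003692²) = 0.01323
Seepage velocity v = K·i/n = 24.0 × 0.01323 / 0.31 = 1.024 m/day.
t = 300 / 1.024 = 293 days.

290 days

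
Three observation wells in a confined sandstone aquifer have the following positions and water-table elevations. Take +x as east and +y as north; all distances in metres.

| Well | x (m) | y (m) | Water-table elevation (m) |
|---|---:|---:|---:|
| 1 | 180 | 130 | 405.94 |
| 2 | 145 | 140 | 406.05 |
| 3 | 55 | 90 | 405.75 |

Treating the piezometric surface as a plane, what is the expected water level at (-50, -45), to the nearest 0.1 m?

404.8 m

Differences from 1: to 2 (Δx, Δy, Δh) = (-35, 10, +0.11); to 3 = (-125, -40, -0.19).
Solve a·Δx + b·Δy = Δh: det = (-35)·(-40) − (-125)·10 = 2650.
∂h/∂x = [(+0.11)·(-40) − (-0.19)·10] / 2650 = -0.0009434
∂h/∂y = [(-35)·(-0.19) − (-125)·(+0.11)] / 2650 = +0.007698
h(-50, -45) = 405.94 + (-0.0009434)·(-230) + (+0.007698)·(-175) = 405.94 +0.217 -1.347 = 404.810 m.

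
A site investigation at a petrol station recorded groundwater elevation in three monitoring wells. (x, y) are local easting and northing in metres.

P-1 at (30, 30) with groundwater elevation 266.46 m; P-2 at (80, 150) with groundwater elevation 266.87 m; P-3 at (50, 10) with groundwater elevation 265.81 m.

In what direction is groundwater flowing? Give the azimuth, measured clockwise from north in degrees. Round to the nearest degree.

Differences from P-1: to P-2 (Δx, Δy, Δh) = (50, 120, +0.41); to P-3 = (20, -20, -0.65).
Solve a·Δx + b·Δy = Δh: det = 50·(-20) − 20·120 = -3400.
∂h/∂x = [(+0.41)·(-20) − (-0.65)·120] / -3400 = -0.02053
∂h/∂y = [50·(-0.65) − 20·(+0.41)] / -3400 = +0.01197
Flow direction (−∇h) has components (+0.02053 E, -0.01197 N).
Azimuth = atan2(E, N) = atan2(+0.02053, -0.01197) = 120.2° ≈ 120°.

120°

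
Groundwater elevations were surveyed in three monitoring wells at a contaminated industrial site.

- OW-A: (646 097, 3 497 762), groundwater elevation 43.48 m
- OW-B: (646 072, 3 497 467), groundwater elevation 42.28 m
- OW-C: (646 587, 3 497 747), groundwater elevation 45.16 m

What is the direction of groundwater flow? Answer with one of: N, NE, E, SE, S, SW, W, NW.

With h = a·x + b·y + c and OW-A as origin, the differences give:
  (-25)·a + (-295)·b = -1.20
  490·a + (-15)·b = +1.68
Eliminate b (×(-15) and ×(-295), subtract): 144925·a = 513.600 → a = ∂h/∂x = +0.003544
Back-substitute: b = ∂h/∂y = +0.003767.
Flow = −∇h = (-0.003544 east, -0.003767 north), which points southwest.

SW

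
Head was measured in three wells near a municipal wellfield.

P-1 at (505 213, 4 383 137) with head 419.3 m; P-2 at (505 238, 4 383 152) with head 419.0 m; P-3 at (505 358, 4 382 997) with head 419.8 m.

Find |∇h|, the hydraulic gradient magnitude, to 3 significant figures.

0.0116

Three-point gradient (reference P-1): Δ to P-2 = (25, 15, -0.3), Δ to P-3 = (145, -140, +0.5).
∂h/∂x = -0.006079, ∂h/∂y = -0.009868 (det = -5675).
|∇h| = √(-0.006079² + -0.009868²) = 0.01159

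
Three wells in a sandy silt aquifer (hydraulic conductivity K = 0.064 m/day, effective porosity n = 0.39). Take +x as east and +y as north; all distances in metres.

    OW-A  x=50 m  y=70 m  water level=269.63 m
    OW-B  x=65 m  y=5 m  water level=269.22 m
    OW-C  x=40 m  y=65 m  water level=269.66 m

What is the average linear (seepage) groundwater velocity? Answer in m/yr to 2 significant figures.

Three-point gradient (reference OW-A): Δ to OW-B = (15, -65, -0.41), Δ to OW-C = (-10, -5, +0.03).
∂h/∂x = -0.005517, ∂h/∂y = +0.005034 (det = -725).
|∇h| = √(-0.005517² + 0.005034²) = 0.007468
Seepage velocity v = K·i/n = 0.064 × 0.007468 / 0.39 = 0.001226 m/day = 0.4478 m/yr.

0.45 m/yr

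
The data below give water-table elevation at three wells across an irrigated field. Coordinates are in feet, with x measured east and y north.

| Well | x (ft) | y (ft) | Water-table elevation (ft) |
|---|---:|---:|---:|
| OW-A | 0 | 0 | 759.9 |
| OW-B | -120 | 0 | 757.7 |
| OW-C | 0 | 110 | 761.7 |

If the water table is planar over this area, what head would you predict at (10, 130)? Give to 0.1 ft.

∂h/∂x = (757.7 − 759.9) / (-120 − 0) = +0.01833
∂h/∂y = (761.7 − 759.9) / (110 − 0) = +0.01636
h(10, 130) = 759.9 + (+0.01833)·(10) + (+0.01636)·(130) = 759.9 +0.183 +2.127 = 762.211 ft.

762.2 ft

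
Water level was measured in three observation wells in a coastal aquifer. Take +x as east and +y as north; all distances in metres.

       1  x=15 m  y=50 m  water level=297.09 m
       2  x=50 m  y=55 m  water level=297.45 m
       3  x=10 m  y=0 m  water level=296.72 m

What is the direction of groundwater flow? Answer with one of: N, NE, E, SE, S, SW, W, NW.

Taking 1 as reference: 2−1 = (35, 5, +0.36); 3−1 = (-5, -50, -0.37).
Determinant of the coordinate differences = 35·(-50) − (-5)·5 = -1725.
∂h/∂x = [(+0.36)·(-50) − (-0.37)·5] / -1725 = +0.009362
∂h/∂y = [35·(-0.37) − (-5)·(+0.36)] / -1725 = +0.006464
Flow = −∇h = (-0.009362 east, -0.006464 north), which points southwest.

SW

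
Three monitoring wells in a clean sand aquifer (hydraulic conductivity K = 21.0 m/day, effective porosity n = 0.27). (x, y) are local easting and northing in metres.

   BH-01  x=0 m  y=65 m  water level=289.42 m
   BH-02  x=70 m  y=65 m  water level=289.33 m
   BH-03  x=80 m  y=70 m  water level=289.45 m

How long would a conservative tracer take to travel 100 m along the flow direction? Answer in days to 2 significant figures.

48 days

Differences from BH-01: to BH-02 (Δx, Δy, Δh) = (70, 0, -0.09); to BH-03 = (80, 5, +0.03).
Determinant of the coordinate differences = 70·5 − 80·0 = 350.
∂h/∂x = [(-0.09)·5 − (+0.03)·0] / 350 = -0.001286
∂h/∂y = [70·(+0.03) − 80·(-0.09)] / 350 = +0.02657
|∇h| = √(-0.001286² + 0.02657²) = 0.0266
Seepage velocity v = K·i/n = 21.0 × 0.0266 / 0.27 = 2.069 m/day.
t = 100 / 2.069 = 48.33 days.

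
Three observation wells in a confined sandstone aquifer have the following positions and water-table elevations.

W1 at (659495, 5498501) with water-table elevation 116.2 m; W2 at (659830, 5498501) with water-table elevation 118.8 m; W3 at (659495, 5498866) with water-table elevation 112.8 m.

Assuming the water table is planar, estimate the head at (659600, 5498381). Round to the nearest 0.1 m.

∂h/∂x = (118.8 − 116.2) / (659830 − 659495) = +0.007761
∂h/∂y = (112.8 − 116.2) / (5498866 − 5498501) = -0.009315
h(659600, 5498381) = 116.2 + (+0.007761)·(105) + (-0.009315)·(-120) = 116.2 +0.815 +1.118 = 118.133 m.

118.1 m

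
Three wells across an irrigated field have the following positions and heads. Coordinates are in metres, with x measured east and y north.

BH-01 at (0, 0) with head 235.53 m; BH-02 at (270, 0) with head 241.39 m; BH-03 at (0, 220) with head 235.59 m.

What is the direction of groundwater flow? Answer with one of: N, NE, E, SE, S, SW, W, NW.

W

∂h/∂x = (241.39 − 235.53) / (270 − 0) = +0.02170
∂h/∂y = (235.59 − 235.53) / (220 − 0) = +0.0002727
Flow = −∇h = (-0.02170 east, -0.0002727 north), which points west.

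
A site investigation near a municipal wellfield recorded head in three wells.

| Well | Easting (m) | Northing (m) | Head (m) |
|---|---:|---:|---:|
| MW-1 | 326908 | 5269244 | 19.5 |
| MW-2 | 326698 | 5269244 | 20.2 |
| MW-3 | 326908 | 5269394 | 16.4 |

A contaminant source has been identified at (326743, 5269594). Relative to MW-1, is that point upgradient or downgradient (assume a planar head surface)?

∂h/∂x = (20.2 − 19.5) / (326698 − 326908) = -0.003333
∂h/∂y = (16.4 − 19.5) / (5269394 − 5269244) = -0.02067
Head at (326743, 5269594) = 19.5 + (-0.003333)·(-165) + (-0.02067)·(350) = 12.82 m.
That is lower than the 19.5 m at MW-1, so the point is downgradient.

downgradient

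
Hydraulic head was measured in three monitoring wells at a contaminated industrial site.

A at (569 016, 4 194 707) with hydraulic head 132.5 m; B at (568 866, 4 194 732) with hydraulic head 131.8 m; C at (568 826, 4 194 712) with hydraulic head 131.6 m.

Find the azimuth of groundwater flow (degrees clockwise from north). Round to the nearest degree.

Differences from A: to B (Δx, Δy, Δh) = (-150, 25, -0.7); to C = (-190, 5, -0.9).
Solve a·Δx + b·Δy = Δh: det = (-150)·5 − (-190)·25 = 4000.
∂h/∂x = [(-0.7)·5 − (-0.9)·25] / 4000 = +0.004750
∂h/∂y = [(-150)·(-0.9) − (-190)·(-0.7)] / 4000 = +0.0005000
Flow direction (−∇h) has components (-0.004750 E, -0.0005000 N).
Azimuth = atan2(E, N) = atan2(-0.004750, -0.0005000) = 264.0° ≈ 264°.

264°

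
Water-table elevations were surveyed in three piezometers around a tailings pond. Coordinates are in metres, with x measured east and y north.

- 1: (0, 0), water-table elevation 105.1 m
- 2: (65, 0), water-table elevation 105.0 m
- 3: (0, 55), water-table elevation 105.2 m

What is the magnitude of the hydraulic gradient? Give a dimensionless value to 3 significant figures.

0.00238

∂h/∂x = (105.0 − 105.1) / (65 − 0) = -0.001538
∂h/∂y = (105.2 − 105.1) / (55 − 0) = +0.001818
|∇h| = √(-0.001538² + 0.001818²) = 0.002381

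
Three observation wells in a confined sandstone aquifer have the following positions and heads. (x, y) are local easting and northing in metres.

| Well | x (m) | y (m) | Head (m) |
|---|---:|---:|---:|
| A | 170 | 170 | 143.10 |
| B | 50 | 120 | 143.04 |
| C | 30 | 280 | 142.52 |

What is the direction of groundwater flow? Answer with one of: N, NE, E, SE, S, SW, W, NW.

NW

Differences from A: to B (Δx, Δy, Δh) = (-120, -50, -0.06); to C = (-140, 110, -0.58).
Determinant of the coordinate differences = (-120)·110 − (-140)·(-50) = -20200.
∂h/∂x = [(-0.06)·110 − (-0.58)·(-50)] / -20200 = +0.001762
∂h/∂y = [(-120)·(-0.58) − (-140)·(-0.06)] / -20200 = -0.003030
Flow = −∇h = (-0.001762 east, +0.003030 north), which points northwest.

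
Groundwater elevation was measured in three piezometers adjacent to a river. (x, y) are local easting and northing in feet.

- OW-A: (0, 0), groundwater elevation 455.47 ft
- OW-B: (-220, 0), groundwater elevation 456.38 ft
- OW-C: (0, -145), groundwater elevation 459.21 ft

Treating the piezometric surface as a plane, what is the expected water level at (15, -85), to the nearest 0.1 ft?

∂h/∂x = (456.38 − 455.47) / (-220 − 0) = -0.004136
∂h/∂y = (459.21 − 455.47) / (-145 − 0) = -0.02579
h(15, -85) = 455.47 + (-0.004136)·(15) + (-0.02579)·(-85) = 455.47 -0.062 +2.192 = 457.600 ft.

457.6 ft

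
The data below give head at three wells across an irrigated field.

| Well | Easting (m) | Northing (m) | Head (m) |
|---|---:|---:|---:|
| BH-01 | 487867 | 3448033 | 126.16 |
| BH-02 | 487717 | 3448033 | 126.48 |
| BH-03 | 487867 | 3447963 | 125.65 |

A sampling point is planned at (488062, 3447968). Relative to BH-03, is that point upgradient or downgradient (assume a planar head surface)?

∂h/∂x = (126.48 − 126.16) / (487717 − 487867) = -0.002133
∂h/∂y = (125.65 − 126.16) / (3447963 − 3448033) = +0.007286
Head at (488062, 3447968) = 126.16 + (-0.002133)·(195) + (+0.007286)·(-65) = 125.27 m.
That is lower than the 125.65 m at BH-03, so the point is downgradient.

downgradient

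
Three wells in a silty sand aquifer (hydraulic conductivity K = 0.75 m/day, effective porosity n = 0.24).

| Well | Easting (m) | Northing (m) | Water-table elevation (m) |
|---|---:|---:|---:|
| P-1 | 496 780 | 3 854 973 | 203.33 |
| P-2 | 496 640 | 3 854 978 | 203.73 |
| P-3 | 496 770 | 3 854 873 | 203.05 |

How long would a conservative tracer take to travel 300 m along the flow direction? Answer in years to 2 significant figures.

64 years

Differences from P-1: to P-2 (Δx, Δy, Δh) = (-140, 5, +0.40); to P-3 = (-10, -100, -0.28).
Determinant of the coordinate differences = (-140)·(-100) − (-10)·5 = 14050.
∂h/∂x = [(+0.40)·(-100) − (-0.28)·5] / 14050 = -0.002747
∂h/∂y = [(-140)·(-0.28) − (-10)·(+0.40)] / 14050 = +0.003075
|∇h| = √(-0.002747² + 0.003075²) = 0.004123
Seepage velocity v = K·i/n = 0.75 × 0.004123 / 0.24 = 0.01288 m/day.
t = 300 / 0.01288 = 2.329e+04 days = 63.8 years.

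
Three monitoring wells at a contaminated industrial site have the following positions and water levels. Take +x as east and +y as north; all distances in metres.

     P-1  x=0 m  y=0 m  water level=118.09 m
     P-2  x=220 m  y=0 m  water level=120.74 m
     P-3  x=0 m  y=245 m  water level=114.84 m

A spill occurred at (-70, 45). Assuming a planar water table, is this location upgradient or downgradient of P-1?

downgradient

∂h/∂x = (120.74 − 118.09) / (220 − 0) = +0.01205
∂h/∂y = (114.84 − 118.09) / (245 − 0) = -0.01327
Head at (-70, 45) = 118.09 + (+0.01205)·(-70) + (-0.01327)·(45) = 116.65 m.
That is lower than the 118.09 m at P-1, so the point is downgradient.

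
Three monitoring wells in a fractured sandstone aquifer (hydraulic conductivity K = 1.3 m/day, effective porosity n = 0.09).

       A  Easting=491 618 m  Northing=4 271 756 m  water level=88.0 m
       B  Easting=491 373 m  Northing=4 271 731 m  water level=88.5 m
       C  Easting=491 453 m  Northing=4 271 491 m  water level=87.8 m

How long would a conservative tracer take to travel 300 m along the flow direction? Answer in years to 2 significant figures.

With h = a·x + b·y + c and A as origin, the differences give:
  (-245)·a + (-25)·b = +0.5
  (-165)·a + (-265)·b = -0.2
Eliminate b (×(-265) and ×(-25), subtract): 60800·a = -137.50 → a = ∂h/∂x = -0.002262
Back-substitute: b = ∂h/∂y = +0.002163.
|∇h| = √(-0.002262² + 0.002163²) = 0.00313
Seepage velocity v = K·i/n = 1.3 × 0.00313 / 0.09 = 0.04521 m/day.
t = 300 / 0.04521 = 6636 days = 18.2 years.

18 years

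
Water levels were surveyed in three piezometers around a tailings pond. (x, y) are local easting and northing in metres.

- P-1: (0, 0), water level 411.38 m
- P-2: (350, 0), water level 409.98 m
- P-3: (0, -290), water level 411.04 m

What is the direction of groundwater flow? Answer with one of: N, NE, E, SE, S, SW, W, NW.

E

∂h/∂x = (409.98 − 411.38) / (350 − 0) = -0.004000
∂h/∂y = (411.04 − 411.38) / (-290 − 0) = +0.001172
Flow = −∇h = (+0.004000 east, -0.001172 north), which points east.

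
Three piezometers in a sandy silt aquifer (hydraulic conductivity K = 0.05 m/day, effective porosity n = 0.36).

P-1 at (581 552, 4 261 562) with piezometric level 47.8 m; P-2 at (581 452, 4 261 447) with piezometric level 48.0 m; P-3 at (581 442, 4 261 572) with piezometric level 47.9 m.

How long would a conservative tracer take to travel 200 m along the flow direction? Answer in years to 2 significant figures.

Differences from P-1: to P-2 (Δx, Δy, Δh) = (-100, -115, +0.2); to P-3 = (-110, 10, +0.1).
Determinant of the coordinate differences = (-100)·10 − (-110)·(-115) = -13650.
∂h/∂x = [(+0.2)·10 − (+0.1)·(-115)] / -13650 = -0.0009890
∂h/∂y = [(-100)·(+0.1) − (-110)·(+0.2)] / -13650 = -0.0008791
|∇h| = √(-0.0009890² + -0.0008791²) = 0.001323
Seepage velocity v = K·i/n = 0.05 × 0.001323 / 0.36 = 0.0001837 m/day.
t = 200 / 0.0001837 = 1.089e+06 days = 2.98e+03 years.

3000 years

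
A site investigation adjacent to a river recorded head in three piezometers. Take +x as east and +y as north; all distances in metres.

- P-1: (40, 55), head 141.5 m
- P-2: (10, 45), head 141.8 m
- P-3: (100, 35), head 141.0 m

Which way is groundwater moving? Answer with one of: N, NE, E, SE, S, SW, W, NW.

E

With h = a·x + b·y + c and P-1 as origin, the differences give:
  (-30)·a + (-10)·b = +0.3
  60·a + (-20)·b = -0.5
Eliminate b (×(-20) and ×(-10), subtract): 1200·a = -11.00 → a = ∂h/∂x = -0.009167
Back-substitute: b = ∂h/∂y = -0.002500.
Flow = −∇h = (+0.009167 east, +0.002500 north), which points east.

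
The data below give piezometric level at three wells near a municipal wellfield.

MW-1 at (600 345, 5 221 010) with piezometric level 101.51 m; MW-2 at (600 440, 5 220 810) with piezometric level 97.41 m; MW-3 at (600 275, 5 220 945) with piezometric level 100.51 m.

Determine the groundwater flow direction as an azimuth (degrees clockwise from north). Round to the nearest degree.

170°

Three-point gradient (reference MW-1): Δ to MW-2 = (95, -200, -4.10), Δ to MW-3 = (-70, -65, -1.00).
∂h/∂x = -0.003296, ∂h/∂y = +0.01893 (det = -20175).
Flow direction (−∇h) has components (+0.003296 E, -0.01893 N).
Azimuth = atan2(E, N) = atan2(+0.003296, -0.01893) = 170.1° ≈ 170°.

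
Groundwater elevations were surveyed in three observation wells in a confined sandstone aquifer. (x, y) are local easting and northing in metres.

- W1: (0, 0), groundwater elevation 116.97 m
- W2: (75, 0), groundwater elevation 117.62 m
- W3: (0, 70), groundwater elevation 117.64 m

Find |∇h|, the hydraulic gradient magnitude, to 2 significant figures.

∂h/∂x = (117.62 − 116.97) / (75 − 0) = +0.008667
∂h/∂y = (117.64 − 116.97) / (70 − 0) = +0.009571
|∇h| = √(0.008667² + 0.009571²) = 0.01291

0.013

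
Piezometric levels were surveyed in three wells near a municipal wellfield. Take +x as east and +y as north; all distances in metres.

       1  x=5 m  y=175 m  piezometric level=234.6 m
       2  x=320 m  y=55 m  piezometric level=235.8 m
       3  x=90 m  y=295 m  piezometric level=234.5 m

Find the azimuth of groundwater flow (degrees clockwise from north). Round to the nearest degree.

With h = a·x + b·y + c and 1 as origin, the differences give:
  315·a + (-120)·b = +1.2
  85·a + 120·b = -0.1
Eliminate b (×120 and ×(-120), subtract): 48000·a = 132.00 → a = ∂h/∂x = +0.002750
Back-substitute: b = ∂h/∂y = -0.002781.
Flow direction (−∇h) has components (-0.002750 E, +0.002781 N).
Azimuth = atan2(E, N) = atan2(-0.002750, +0.002781) = 315.3° ≈ 315°.

315°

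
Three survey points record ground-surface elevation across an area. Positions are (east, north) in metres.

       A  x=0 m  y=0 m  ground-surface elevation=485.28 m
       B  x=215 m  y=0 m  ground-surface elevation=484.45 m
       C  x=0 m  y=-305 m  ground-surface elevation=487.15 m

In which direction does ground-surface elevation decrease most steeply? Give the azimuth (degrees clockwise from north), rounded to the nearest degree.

032°

∂z/∂x = (484.45 − 485.28) / (215 − 0) = -0.003860
∂z/∂y = (487.15 − 485.28) / (-305 − 0) = -0.006131
Steepest decrease is along −∇f: components (+0.003860 E, +0.006131 N).
Azimuth = atan2(+0.003860, +0.006131) = 32.2° ≈ 032°.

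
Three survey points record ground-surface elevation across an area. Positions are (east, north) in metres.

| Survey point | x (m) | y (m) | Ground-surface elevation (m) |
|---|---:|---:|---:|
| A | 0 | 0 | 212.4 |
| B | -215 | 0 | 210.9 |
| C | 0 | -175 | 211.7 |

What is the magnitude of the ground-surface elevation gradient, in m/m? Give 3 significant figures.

∂z/∂x = (210.9 − 212.4) / (-215 − 0) = +0.006977
∂z/∂y = (211.7 − 212.4) / (-175 − 0) = +0.004000
|∇f| = √(0.006977² + 0.004000²) = 0.008042 m/m

0.00804 m/m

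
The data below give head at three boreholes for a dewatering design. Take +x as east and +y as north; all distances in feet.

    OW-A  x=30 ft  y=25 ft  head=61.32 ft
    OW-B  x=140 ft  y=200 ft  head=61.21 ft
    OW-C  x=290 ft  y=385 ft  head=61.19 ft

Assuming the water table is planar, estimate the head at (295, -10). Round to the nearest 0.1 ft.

62.2 ft

Differences from OW-A: to OW-B (Δx, Δy, Δh) = (110, 175, -0.11); to OW-C = (260, 360, -0.13).
Solve a·Δx + b·Δy = Δh: det = 110·360 − 260·175 = -5900.
∂h/∂x = [(-0.11)·360 − (-0.13)·175] / -5900 = +0.002856
∂h/∂y = [110·(-0.13) − 260·(-0.11)] / -5900 = -0.002424
h(295, -10) = 61.32 + (+0.002856)·(265) + (-0.002424)·(-35) = 61.32 +0.757 +0.085 = 62.162 ft.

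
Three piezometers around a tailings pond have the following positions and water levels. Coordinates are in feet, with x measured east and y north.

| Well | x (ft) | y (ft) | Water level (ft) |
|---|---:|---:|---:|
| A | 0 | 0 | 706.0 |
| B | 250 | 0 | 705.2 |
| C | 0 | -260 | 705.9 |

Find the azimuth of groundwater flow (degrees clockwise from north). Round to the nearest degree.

∂h/∂x = (705.2 − 706.0) / (250 − 0) = -0.003200
∂h/∂y = (705.9 − 706.0) / (-260 − 0) = +0.0003846
Flow direction (−∇h) has components (+0.003200 E, -0.0003846 N).
Azimuth = atan2(E, N) = atan2(+0.003200, -0.0003846) = 96.9° ≈ 097°.

097°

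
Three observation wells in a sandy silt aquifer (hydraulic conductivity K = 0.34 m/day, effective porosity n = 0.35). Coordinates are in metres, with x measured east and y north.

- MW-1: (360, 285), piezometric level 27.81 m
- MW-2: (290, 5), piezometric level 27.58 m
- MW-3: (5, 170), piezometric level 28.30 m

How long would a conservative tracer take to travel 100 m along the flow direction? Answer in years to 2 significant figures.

130 years

Taking MW-1 as reference: MW-2−MW-1 = (-70, -280, -0.23); MW-3−MW-1 = (-355, -115, +0.49).
Determinant of the coordinate differences = (-70)·(-115) − (-355)·(-280) = -91350.
∂h/∂x = [(-0.23)·(-115) − (+0.49)·(-280)] / -91350 = -0.001791
∂h/∂y = [(-70)·(+0.49) − (-355)·(-0.23)] / -91350 = +0.001269
|∇h| = √(-0.001791² + 0.001269²) = 0.002195
Seepage velocity v = K·i/n = 0.34 × 0.002195 / 0.35 = 0.002132 m/day.
t = 100 / 0.002132 = 4.69e+04 days = 128 years.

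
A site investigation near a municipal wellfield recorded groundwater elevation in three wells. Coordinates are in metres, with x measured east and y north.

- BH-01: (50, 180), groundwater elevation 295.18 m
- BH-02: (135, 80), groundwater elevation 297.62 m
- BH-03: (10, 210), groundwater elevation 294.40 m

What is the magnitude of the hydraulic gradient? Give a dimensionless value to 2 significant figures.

Taking BH-01 as reference: BH-02−BH-01 = (85, -100, +2.44); BH-03−BH-01 = (-40, 30, -0.78).
Determinant of the coordinate differences = 85·30 − (-40)·(-100) = -1450.
∂h/∂x = [(+2.44)·30 − (-0.78)·(-100)] / -1450 = +0.003310
∂h/∂y = [85·(-0.78) − (-40)·(+2.44)] / -1450 = -0.02159
|∇h| = √(0.003310² + -0.02159²) = 0.02184

0.022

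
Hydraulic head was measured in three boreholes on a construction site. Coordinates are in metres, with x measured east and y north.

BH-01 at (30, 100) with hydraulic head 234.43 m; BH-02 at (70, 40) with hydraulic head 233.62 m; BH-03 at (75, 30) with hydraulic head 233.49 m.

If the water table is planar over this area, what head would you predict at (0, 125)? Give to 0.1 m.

With h = a·x + b·y + c and BH-01 as origin, the differences give:
  40·a + (-60)·b = -0.81
  45·a + (-70)·b = -0.94
Eliminate b (×(-70) and ×(-60), subtract): -100·a = 0.300 → a = ∂h/∂x = -0.003000
Back-substitute: b = ∂h/∂y = +0.01150.
h(0, 125) = 234.43 + (-0.003000)·(-30) + (+0.01150)·(25) = 234.43 +0.090 +0.287 = 234.808 m.

234.8 m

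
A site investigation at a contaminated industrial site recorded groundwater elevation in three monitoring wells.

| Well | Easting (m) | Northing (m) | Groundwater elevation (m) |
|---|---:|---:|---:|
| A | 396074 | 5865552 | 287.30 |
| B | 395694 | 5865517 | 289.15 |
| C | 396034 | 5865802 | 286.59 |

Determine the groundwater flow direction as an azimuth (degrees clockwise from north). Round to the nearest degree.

Three-point gradient (reference A): Δ to B = (-380, -35, +1.85), Δ to C = (-40, 250, -0.71).
∂h/∂x = -0.004540, ∂h/∂y = -0.003566 (det = -96400).
Flow direction (−∇h) has components (+0.004540 E, +0.003566 N).
Azimuth = atan2(E, N) = atan2(+0.004540, +0.003566) = 51.8° ≈ 052°.

052°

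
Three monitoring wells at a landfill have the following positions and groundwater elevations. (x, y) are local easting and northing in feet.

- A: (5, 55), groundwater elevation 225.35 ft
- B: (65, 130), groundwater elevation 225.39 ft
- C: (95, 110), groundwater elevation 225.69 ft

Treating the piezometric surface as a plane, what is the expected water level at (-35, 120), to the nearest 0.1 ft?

With h = a·x + b·y + c and A as origin, the differences give:
  60·a + 75·b = +0.04
  90·a + 55·b = +0.34
Eliminate b (×55 and ×75, subtract): -3450·a = -23.300 → a = ∂h/∂x = +0.006754
Back-substitute: b = ∂h/∂y = -0.004870.
h(-35, 120) = 225.35 + (+0.006754)·(-40) + (-0.004870)·(65) = 225.35 -0.270 -0.317 = 224.763 ft.

224.8 ft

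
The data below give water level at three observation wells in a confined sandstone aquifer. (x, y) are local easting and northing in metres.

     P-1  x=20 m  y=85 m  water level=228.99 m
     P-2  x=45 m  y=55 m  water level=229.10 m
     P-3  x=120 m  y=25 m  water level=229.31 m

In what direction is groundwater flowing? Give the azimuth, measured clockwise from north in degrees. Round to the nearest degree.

315°

Differences from P-1: to P-2 (Δx, Δy, Δh) = (25, -30, +0.11); to P-3 = (100, -60, +0.32).
Solve a·Δx + b·Δy = Δh: det = 25·(-60) − 100·(-30) = 1500.
∂h/∂x = [(+0.11)·(-60) − (+0.32)·(-30)] / 1500 = +0.002000
∂h/∂y = [25·(+0.32) − 100·(+0.11)] / 1500 = -0.002000
Flow direction (−∇h) has components (-0.002000 E, +0.002000 N).
Azimuth = atan2(E, N) = atan2(-0.002000, +0.002000) = 315.0° ≈ 315°.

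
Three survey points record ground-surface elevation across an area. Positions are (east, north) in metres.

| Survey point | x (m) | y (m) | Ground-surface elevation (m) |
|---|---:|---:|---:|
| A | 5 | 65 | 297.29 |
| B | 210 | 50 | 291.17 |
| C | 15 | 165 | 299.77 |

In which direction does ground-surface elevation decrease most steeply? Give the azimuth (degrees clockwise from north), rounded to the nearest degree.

Taking A as reference: B−A = (205, -15, -6.12); C−A = (10, 100, +2.48).
Solve a·Δx + b·Δy = Δz: det = 205·100 − 10·(-15) = 20650.
∂z/∂x = [(-6.12)·100 − (+2.48)·(-15)] / 20650 = -0.02784
∂z/∂y = [205·(+2.48) − 10·(-6.12)] / 20650 = +0.02758
Steepest decrease is along −∇f: components (+0.02784 E, -0.02758 N).
Azimuth = atan2(+0.02784, -0.02758) = 134.7° ≈ 135°.

135°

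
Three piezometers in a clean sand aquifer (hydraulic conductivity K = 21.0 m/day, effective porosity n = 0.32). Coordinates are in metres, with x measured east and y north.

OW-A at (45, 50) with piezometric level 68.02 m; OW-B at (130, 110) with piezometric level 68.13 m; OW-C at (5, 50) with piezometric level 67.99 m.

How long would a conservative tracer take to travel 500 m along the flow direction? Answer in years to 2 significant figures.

Differences from OW-A: to OW-B (Δx, Δy, Δh) = (85, 60, +0.11); to OW-C = (-40, 0, -0.03).
Determinant of the coordinate differences = 85·0 − (-40)·60 = 2400.
∂h/∂x = [(+0.11)·0 − (-0.03)·60] / 2400 = +0.0007500
∂h/∂y = [85·(-0.03) − (-40)·(+0.11)] / 2400 = +0.0007708
|∇h| = √(0.0007500² + 0.0007708²) = 0.001075
Seepage velocity v = K·i/n = 21.0 × 0.001075 / 0.32 = 0.07055 m/day.
t = 500 / 0.07055 = 7087 days = 19.4 years.

19 years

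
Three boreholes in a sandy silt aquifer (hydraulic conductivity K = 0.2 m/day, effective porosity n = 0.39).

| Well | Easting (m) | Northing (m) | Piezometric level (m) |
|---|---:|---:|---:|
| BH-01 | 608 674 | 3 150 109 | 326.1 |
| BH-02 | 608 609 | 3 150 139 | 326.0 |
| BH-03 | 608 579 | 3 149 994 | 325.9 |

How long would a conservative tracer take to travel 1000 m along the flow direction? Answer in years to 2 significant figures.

3100 years

Taking BH-01 as reference: BH-02−BH-01 = (-65, 30, -0.1); BH-03−BH-01 = (-95, -115, -0.2).
Solve a·Δx + b·Δy = Δh: det = (-65)·(-115) − (-95)·30 = 10325.
∂h/∂x = [(-0.1)·(-115) − (-0.2)·30] / 10325 = +0.001695
∂h/∂y = [(-65)·(-0.2) − (-95)·(-0.1)] / 10325 = +0.0003390
|∇h| = √(0.001695² + 0.0003390²) = 0.001729
Seepage velocity v = K·i/n = 0.2 × 0.001729 / 0.39 = 0.0008867 m/day.
t = 1000 / 0.0008867 = 1.128e+06 days = 3.09e+03 years.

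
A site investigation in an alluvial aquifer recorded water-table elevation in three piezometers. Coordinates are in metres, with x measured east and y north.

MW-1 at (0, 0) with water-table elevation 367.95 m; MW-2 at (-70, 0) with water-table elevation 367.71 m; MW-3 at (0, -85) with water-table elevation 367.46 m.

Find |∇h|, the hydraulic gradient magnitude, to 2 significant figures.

0.0067

∂h/∂x = (367.71 − 367.95) / (-70 − 0) = +0.003429
∂h/∂y = (367.46 − 367.95) / (-85 − 0) = +0.005765
|∇h| = √(0.003429² + 0.005765²) = 0.006708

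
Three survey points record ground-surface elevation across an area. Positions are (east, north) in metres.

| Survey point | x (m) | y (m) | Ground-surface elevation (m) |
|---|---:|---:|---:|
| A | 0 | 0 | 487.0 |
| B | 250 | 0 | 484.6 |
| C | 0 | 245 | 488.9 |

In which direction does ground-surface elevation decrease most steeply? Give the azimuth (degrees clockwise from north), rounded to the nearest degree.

129°

∂z/∂x = (484.6 − 487.0) / (250 − 0) = -0.009600
∂z/∂y = (488.9 − 487.0) / (245 − 0) = +0.007755
Steepest decrease is along −∇f: components (+0.009600 E, -0.007755 N).
Azimuth = atan2(+0.009600, -0.007755) = 128.9° ≈ 129°.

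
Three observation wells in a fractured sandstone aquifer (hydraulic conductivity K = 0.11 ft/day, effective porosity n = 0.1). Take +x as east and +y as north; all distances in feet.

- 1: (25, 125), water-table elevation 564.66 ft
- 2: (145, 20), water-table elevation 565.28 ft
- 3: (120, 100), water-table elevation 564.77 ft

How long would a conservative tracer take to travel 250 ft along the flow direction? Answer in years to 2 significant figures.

Differences from 1: to 2 (Δx, Δy, Δh) = (120, -105, +0.62); to 3 = (95, -25, +0.11).
Determinant of the coordinate differences = 120·(-25) − 95·(-105) = 6975.
∂h/∂x = [(+0.62)·(-25) − (+0.11)·(-105)] / 6975 = -0.0005663
∂h/∂y = [120·(+0.11) − 95·(+0.62)] / 6975 = -0.006552
|∇h| = √(-0.0005663² + -0.006552²) = 0.006576
Seepage velocity v = K·i/n = 0.11 × 0.006576 / 0.1 = 0.007234 ft/day.
t = 250 / 0.007234 = 3.456e+04 days = 94.6 years.

95 years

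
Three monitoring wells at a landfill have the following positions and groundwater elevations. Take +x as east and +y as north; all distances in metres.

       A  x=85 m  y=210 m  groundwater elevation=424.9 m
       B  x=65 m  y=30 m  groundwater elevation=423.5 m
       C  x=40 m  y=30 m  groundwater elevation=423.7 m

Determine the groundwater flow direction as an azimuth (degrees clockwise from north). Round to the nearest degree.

With h = a·x + b·y + c and A as origin, the differences give:
  (-20)·a + (-180)·b = -1.4
  (-45)·a + (-180)·b = -1.2
Eliminate b (×(-180) and ×(-180), subtract): -4500·a = 36.00 → a = ∂h/∂x = -0.008000
Back-substitute: b = ∂h/∂y = +0.008667.
Flow direction (−∇h) has components (+0.008000 E, -0.008667 N).
Azimuth = atan2(E, N) = atan2(+0.008000, -0.008667) = 137.3° ≈ 137°.

137°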